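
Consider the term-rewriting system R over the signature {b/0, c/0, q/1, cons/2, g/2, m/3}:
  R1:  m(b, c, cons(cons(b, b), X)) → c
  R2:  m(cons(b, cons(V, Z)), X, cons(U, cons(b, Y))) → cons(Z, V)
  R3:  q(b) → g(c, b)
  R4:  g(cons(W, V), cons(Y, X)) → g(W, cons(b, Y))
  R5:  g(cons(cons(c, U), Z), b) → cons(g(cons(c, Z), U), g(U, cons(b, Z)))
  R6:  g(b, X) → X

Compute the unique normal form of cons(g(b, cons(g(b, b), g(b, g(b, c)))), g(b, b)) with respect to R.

1. cons(g(b, cons(g(b, b), g(b, g(b, c)))), g(b, b))  →  cons(cons(g(b, b), g(b, g(b, c))), g(b, b))   [R6 at 1]
2. cons(cons(g(b, b), g(b, g(b, c))), g(b, b))  →  cons(cons(b, g(b, g(b, c))), g(b, b))   [R6 at 1.1]
3. cons(cons(b, g(b, g(b, c))), g(b, b))  →  cons(cons(b, g(b, c)), g(b, b))   [R6 at 1.2]
4. cons(cons(b, g(b, c)), g(b, b))  →  cons(cons(b, c), g(b, b))   [R6 at 1.2]
5. cons(cons(b, c), g(b, b))  →  cons(cons(b, c), b)   [R6 at 2]

cons(cons(b, c), b)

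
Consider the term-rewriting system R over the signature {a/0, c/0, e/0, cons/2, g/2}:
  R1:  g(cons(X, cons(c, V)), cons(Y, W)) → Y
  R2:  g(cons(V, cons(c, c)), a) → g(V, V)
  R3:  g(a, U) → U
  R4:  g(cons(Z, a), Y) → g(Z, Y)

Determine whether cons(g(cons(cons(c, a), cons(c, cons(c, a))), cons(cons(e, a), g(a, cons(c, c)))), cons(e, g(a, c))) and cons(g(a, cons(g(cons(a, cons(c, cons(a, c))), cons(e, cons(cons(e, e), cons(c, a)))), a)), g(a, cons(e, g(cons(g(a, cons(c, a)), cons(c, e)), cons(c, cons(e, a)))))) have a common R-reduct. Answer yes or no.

Reduce t₁ = cons(g(cons(cons(c, a), cons(c, cons(c, a))), cons(cons(e, a), g(a, cons(c, c)))), cons(e, g(a, c))):
1. cons(g(cons(cons(c, a), cons(c, cons(c, a))), cons(cons(e, a), g(a, cons(c, c)))), cons(e, g(a, c)))  →  cons(cons(e, a), cons(e, g(a, c)))   [R1 at 1]
2. cons(cons(e, a), cons(e, g(a, c)))  →  cons(cons(e, a), cons(e, c))   [R3 at 2.2]

Reduce t₂ = cons(g(a, cons(g(cons(a, cons(c, cons(a, c))), cons(e, cons(cons(e, e), cons(c, a)))), a)), g(a, cons(e, g(cons(g(a, cons(c, a)), cons(c, e)), cons(c, cons(e, a)))))):
1. cons(g(a, cons(g(cons(a, cons(c, cons(a, c))), cons(e, cons(cons(e, e), cons(c, a)))), a)), g(a, cons(e, g(cons(g(a, cons(c, a)), cons(c, e)), cons(c, cons(e, a))))))  →  cons(cons(g(cons(a, cons(c, cons(a, c))), cons(e, cons(cons(e, e), cons(c, a)))), a), g(a, cons(e, g(cons(g(a, cons(c, a)), cons(c, e)), cons(c, cons(e, a))))))   [R3 at 1]
2. cons(cons(g(cons(a, cons(c, cons(a, c))), cons(e, cons(cons(e, e), cons(c, a)))), a), g(a, cons(e, g(cons(g(a, cons(c, a)), cons(c, e)), cons(c, cons(e, a))))))  →  cons(cons(e, a), g(a, cons(e, g(cons(g(a, cons(c, a)), cons(c, e)), cons(c, cons(e, a))))))   [R1 at 1.1]
3. cons(cons(e, a), g(a, cons(e, g(cons(g(a, cons(c, a)), cons(c, e)), cons(c, cons(e, a))))))  →  cons(cons(e, a), cons(e, g(cons(g(a, cons(c, a)), cons(c, e)), cons(c, cons(e, a)))))   [R3 at 2]
4. cons(cons(e, a), cons(e, g(cons(g(a, cons(c, a)), cons(c, e)), cons(c, cons(e, a)))))  →  cons(cons(e, a), cons(e, c))   [R1 at 2.2]

yes — NF(t₁) = cons(cons(e, a), cons(e, c)), NF(t₂) = cons(cons(e, a), cons(e, c))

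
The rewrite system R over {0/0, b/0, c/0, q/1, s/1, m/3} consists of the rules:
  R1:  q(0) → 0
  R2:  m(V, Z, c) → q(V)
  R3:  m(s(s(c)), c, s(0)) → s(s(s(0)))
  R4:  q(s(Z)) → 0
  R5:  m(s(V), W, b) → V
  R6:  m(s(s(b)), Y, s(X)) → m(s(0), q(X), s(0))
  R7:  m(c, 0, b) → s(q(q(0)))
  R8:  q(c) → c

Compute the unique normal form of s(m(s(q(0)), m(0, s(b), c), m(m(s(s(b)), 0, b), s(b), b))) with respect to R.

1. s(m(s(q(0)), m(0, s(b), c), m(m(s(s(b)), 0, b), s(b), b)))  →  s(m(s(0), m(0, s(b), c), m(m(s(s(b)), 0, b), s(b), b)))   [R1 at 1.1.1]
2. s(m(s(0), m(0, s(b), c), m(m(s(s(b)), 0, b), s(b), b)))  →  s(m(s(0), q(0), m(m(s(s(b)), 0, b), s(b), b)))   [R2 at 1.2]
3. s(m(s(0), q(0), m(m(s(s(b)), 0, b), s(b), b)))  →  s(m(s(0), 0, m(m(s(s(b)), 0, b), s(b), b)))   [R1 at 1.2]
4. s(m(s(0), 0, m(m(s(s(b)), 0, b), s(b), b)))  →  s(m(s(0), 0, m(s(b), s(b), b)))   [R5 at 1.3.1]
5. s(m(s(0), 0, m(s(b), s(b), b)))  →  s(m(s(0), 0, b))   [R5 at 1.3]
6. s(m(s(0), 0, b))  →  s(0)   [R5 at 1]

s(0)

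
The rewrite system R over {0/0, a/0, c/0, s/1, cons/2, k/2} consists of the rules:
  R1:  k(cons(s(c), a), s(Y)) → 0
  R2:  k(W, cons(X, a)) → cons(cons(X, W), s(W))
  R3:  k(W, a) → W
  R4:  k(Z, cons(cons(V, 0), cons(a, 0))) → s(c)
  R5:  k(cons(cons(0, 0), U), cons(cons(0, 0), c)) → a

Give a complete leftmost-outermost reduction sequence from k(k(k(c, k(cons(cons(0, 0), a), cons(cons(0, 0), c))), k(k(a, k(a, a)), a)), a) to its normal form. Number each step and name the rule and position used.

c

1. k(k(k(c, k(cons(cons(0, 0), a), cons(cons(0, 0), c))), k(k(a, k(a, a)), a)), a)  →  k(k(c, k(cons(cons(0, 0), a), cons(cons(0, 0), c))), k(k(a, k(a, a)), a))   [R3 at ε]
2. k(k(c, k(cons(cons(0, 0), a), cons(cons(0, 0), c))), k(k(a, k(a, a)), a))  →  k(k(c, a), k(k(a, k(a, a)), a))   [R5 at 1.2]
3. k(k(c, a), k(k(a, k(a, a)), a))  →  k(c, k(k(a, k(a, a)), a))   [R3 at 1]
4. k(c, k(k(a, k(a, a)), a))  →  k(c, k(a, k(a, a)))   [R3 at 2]
5. k(c, k(a, k(a, a)))  →  k(c, k(a, a))   [R3 at 2.2]
6. k(c, k(a, a))  →  k(c, a)   [R3 at 2]
7. k(c, a)  →  c   [R3 at ε]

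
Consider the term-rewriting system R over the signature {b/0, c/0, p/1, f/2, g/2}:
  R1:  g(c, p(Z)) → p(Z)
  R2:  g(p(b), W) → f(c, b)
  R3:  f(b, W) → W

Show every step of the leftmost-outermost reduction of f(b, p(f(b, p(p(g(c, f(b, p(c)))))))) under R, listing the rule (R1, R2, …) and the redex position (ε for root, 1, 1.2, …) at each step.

p(p(p(p(c))))

1. f(b, p(f(b, p(p(g(c, f(b, p(c))))))))  →  p(f(b, p(p(g(c, f(b, p(c)))))))   [R3 at ε]
2. p(f(b, p(p(g(c, f(b, p(c)))))))  →  p(p(p(g(c, f(b, p(c))))))   [R3 at 1]
3. p(p(p(g(c, f(b, p(c))))))  →  p(p(p(g(c, p(c)))))   [R3 at 1.1.1.2]
4. p(p(p(g(c, p(c)))))  →  p(p(p(p(c))))   [R1 at 1.1.1]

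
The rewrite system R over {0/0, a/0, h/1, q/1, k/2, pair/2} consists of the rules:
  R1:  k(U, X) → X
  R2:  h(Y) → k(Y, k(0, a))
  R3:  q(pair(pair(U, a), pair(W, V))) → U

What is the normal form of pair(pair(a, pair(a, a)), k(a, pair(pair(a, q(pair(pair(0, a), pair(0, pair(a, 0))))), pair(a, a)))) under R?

1. pair(pair(a, pair(a, a)), k(a, pair(pair(a, q(pair(pair(0, a), pair(0, pair(a, 0))))), pair(a, a))))  →  pair(pair(a, pair(a, a)), pair(pair(a, q(pair(pair(0, a), pair(0, pair(a, 0))))), pair(a, a)))   [R1 at 2]
2. pair(pair(a, pair(a, a)), pair(pair(a, q(pair(pair(0, a), pair(0, pair(a, 0))))), pair(a, a)))  →  pair(pair(a, pair(a, a)), pair(pair(a, 0), pair(a, a)))   [R3 at 2.1.2]

pair(pair(a, pair(a, a)), pair(pair(a, 0), pair(a, a)))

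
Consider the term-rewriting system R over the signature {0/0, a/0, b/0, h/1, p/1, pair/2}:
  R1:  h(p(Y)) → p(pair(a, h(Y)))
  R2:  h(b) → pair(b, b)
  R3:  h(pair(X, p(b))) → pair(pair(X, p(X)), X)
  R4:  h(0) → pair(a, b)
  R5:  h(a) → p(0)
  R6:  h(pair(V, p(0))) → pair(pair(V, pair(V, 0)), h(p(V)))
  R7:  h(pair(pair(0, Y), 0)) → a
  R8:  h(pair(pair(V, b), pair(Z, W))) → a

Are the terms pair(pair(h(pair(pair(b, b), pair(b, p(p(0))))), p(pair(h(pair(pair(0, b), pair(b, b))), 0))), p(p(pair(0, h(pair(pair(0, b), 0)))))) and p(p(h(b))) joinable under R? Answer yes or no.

Reduce t₁ = pair(pair(h(pair(pair(b, b), pair(b, p(p(0))))), p(pair(h(pair(pair(0, b), pair(b, b))), 0))), p(p(pair(0, h(pair(pair(0, b), 0)))))):
1. pair(pair(h(pair(pair(b, b), pair(b, p(p(0))))), p(pair(h(pair(pair(0, b), pair(b, b))), 0))), p(p(pair(0, h(pair(pair(0, b), 0))))))  →  pair(pair(a, p(pair(h(pair(pair(0, b), pair(b, b))), 0))), p(p(pair(0, h(pair(pair(0, b), 0))))))   [R8 at 1.1]
2. pair(pair(a, p(pair(h(pair(pair(0, b), pair(b, b))), 0))), p(p(pair(0, h(pair(pair(0, b), 0))))))  →  pair(pair(a, p(pair(a, 0))), p(p(pair(0, h(pair(pair(0, b), 0))))))   [R8 at 1.2.1.1]
3. pair(pair(a, p(pair(a, 0))), p(p(pair(0, h(pair(pair(0, b), 0))))))  →  pair(pair(a, p(pair(a, 0))), p(p(pair(0, a))))   [R7 at 2.1.1.2]

Reduce t₂ = p(p(h(b))):
1. p(p(h(b)))  →  p(p(pair(b, b)))   [R2 at 1.1]

no — NF(t₁) = pair(pair(a, p(pair(a, 0))), p(p(pair(0, a)))), NF(t₂) = p(p(pair(b, b)))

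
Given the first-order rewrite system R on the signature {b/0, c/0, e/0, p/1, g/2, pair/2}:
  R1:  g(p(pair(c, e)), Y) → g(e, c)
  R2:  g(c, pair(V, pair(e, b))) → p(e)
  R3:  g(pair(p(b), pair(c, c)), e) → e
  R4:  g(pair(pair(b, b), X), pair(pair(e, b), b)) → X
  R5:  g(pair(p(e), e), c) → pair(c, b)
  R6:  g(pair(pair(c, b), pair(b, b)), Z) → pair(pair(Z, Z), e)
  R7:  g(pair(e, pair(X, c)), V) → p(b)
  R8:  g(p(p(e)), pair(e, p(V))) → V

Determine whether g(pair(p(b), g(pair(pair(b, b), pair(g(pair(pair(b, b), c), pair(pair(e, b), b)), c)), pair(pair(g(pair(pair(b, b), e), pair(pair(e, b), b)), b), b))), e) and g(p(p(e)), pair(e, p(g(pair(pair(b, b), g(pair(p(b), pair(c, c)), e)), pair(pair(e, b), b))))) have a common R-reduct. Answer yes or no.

Reduce t₁ = g(pair(p(b), g(pair(pair(b, b), pair(g(pair(pair(b, b), c), pair(pair(e, b), b)), c)), pair(pair(g(pair(pair(b, b), e), pair(pair(e, b), b)), b), b))), e):
1. g(pair(p(b), g(pair(pair(b, b), pair(g(pair(pair(b, b), c), pair(pair(e, b), b)), c)), pair(pair(g(pair(pair(b, b), e), pair(pair(e, b), b)), b), b))), e)  →  g(pair(p(b), g(pair(pair(b, b), pair(c, c)), pair(pair(g(pair(pair(b, b), e), pair(pair(e, b), b)), b), b))), e)   [R4 at 1.2.1.2.1]
2. g(pair(p(b), g(pair(pair(b, b), pair(c, c)), pair(pair(g(pair(pair(b, b), e), pair(pair(e, b), b)), b), b))), e)  →  g(pair(p(b), g(pair(pair(b, b), pair(c, c)), pair(pair(e, b), b))), e)   [R4 at 1.2.2.1.1]
3. g(pair(p(b), g(pair(pair(b, b), pair(c, c)), pair(pair(e, b), b))), e)  →  g(pair(p(b), pair(c, c)), e)   [R4 at 1.2]
4. g(pair(p(b), pair(c, c)), e)  →  e   [R3 at ε]

Reduce t₂ = g(p(p(e)), pair(e, p(g(pair(pair(b, b), g(pair(p(b), pair(c, c)), e)), pair(pair(e, b), b))))):
1. g(p(p(e)), pair(e, p(g(pair(pair(b, b), g(pair(p(b), pair(c, c)), e)), pair(pair(e, b), b)))))  →  g(pair(pair(b, b), g(pair(p(b), pair(c, c)), e)), pair(pair(e, b), b))   [R8 at ε]
2. g(pair(pair(b, b), g(pair(p(b), pair(c, c)), e)), pair(pair(e, b), b))  →  g(pair(p(b), pair(c, c)), e)   [R4 at ε]
3. g(pair(p(b), pair(c, c)), e)  →  e   [R3 at ε]

yes — NF(t₁) = e, NF(t₂) = e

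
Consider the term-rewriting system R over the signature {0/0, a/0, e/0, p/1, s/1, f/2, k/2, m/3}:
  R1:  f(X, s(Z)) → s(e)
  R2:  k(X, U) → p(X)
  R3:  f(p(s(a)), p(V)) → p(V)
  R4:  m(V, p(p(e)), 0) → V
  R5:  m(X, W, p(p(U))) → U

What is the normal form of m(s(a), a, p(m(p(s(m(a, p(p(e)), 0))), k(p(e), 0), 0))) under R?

s(a)

1. m(s(a), a, p(m(p(s(m(a, p(p(e)), 0))), k(p(e), 0), 0)))  →  m(s(a), a, p(m(p(s(a)), k(p(e), 0), 0)))   [R4 at 3.1.1.1.1]
2. m(s(a), a, p(m(p(s(a)), k(p(e), 0), 0)))  →  m(s(a), a, p(m(p(s(a)), p(p(e)), 0)))   [R2 at 3.1.2]
3. m(s(a), a, p(m(p(s(a)), p(p(e)), 0)))  →  m(s(a), a, p(p(s(a))))   [R4 at 3.1]
4. m(s(a), a, p(p(s(a))))  →  s(a)   [R5 at ε]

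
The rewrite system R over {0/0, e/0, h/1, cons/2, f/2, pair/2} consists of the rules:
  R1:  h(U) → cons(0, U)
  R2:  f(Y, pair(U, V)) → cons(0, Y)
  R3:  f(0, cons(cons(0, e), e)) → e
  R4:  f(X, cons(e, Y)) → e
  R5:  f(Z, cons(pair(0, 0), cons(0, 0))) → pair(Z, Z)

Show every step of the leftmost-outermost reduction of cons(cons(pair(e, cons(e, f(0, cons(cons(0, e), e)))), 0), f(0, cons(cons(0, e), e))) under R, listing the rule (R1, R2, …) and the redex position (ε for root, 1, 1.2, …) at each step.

1. cons(cons(pair(e, cons(e, f(0, cons(cons(0, e), e)))), 0), f(0, cons(cons(0, e), e)))  →  cons(cons(pair(e, cons(e, e)), 0), f(0, cons(cons(0, e), e)))   [R3 at 1.1.2.2]
2. cons(cons(pair(e, cons(e, e)), 0), f(0, cons(cons(0, e), e)))  →  cons(cons(pair(e, cons(e, e)), 0), e)   [R3 at 2]

cons(cons(pair(e, cons(e, e)), 0), e)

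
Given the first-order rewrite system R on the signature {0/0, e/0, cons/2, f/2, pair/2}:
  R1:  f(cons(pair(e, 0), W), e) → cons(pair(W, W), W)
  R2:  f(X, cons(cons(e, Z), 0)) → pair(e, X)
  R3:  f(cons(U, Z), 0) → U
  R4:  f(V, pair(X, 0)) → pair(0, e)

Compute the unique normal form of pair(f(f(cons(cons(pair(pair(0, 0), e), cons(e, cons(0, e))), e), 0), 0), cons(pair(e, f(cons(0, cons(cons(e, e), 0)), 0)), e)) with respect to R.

pair(pair(pair(0, 0), e), cons(pair(e, 0), e))

1. pair(f(f(cons(cons(pair(pair(0, 0), e), cons(e, cons(0, e))), e), 0), 0), cons(pair(e, f(cons(0, cons(cons(e, e), 0)), 0)), e))  →  pair(f(cons(pair(pair(0, 0), e), cons(e, cons(0, e))), 0), cons(pair(e, f(cons(0, cons(cons(e, e), 0)), 0)), e))   [R3 at 1.1]
2. pair(f(cons(pair(pair(0, 0), e), cons(e, cons(0, e))), 0), cons(pair(e, f(cons(0, cons(cons(e, e), 0)), 0)), e))  →  pair(pair(pair(0, 0), e), cons(pair(e, f(cons(0, cons(cons(e, e), 0)), 0)), e))   [R3 at 1]
3. pair(pair(pair(0, 0), e), cons(pair(e, f(cons(0, cons(cons(e, e), 0)), 0)), e))  →  pair(pair(pair(0, 0), e), cons(pair(e, 0), e))   [R3 at 2.1.2]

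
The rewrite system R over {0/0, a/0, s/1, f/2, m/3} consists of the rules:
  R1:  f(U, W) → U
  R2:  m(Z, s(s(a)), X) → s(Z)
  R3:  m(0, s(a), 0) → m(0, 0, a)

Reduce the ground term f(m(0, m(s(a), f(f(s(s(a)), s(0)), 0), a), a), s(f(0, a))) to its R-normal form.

1. f(m(0, m(s(a), f(f(s(s(a)), s(0)), 0), a), a), s(f(0, a)))  →  m(0, m(s(a), f(f(s(s(a)), s(0)), 0), a), a)   [R1 at ε]
2. m(0, m(s(a), f(f(s(s(a)), s(0)), 0), a), a)  →  m(0, m(s(a), f(s(s(a)), s(0)), a), a)   [R1 at 2.2]
3. m(0, m(s(a), f(s(s(a)), s(0)), a), a)  →  m(0, m(s(a), s(s(a)), a), a)   [R1 at 2.2]
4. m(0, m(s(a), s(s(a)), a), a)  →  m(0, s(s(a)), a)   [R2 at 2]
5. m(0, s(s(a)), a)  →  s(0)   [R2 at ε]

s(0)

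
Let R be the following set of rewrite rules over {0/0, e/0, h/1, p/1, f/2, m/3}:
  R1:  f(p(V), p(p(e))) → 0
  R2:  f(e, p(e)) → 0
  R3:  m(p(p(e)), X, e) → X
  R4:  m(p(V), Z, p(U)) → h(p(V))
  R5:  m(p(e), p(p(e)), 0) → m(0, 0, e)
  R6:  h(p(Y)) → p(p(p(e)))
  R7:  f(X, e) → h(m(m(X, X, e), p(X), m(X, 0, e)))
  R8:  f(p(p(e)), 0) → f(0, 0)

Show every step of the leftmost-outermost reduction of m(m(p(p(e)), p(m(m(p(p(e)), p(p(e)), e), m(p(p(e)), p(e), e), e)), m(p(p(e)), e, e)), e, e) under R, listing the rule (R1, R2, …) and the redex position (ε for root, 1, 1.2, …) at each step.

1. m(m(p(p(e)), p(m(m(p(p(e)), p(p(e)), e), m(p(p(e)), p(e), e), e)), m(p(p(e)), e, e)), e, e)  →  m(m(p(p(e)), p(m(p(p(e)), m(p(p(e)), p(e), e), e)), m(p(p(e)), e, e)), e, e)   [R3 at 1.2.1.1]
2. m(m(p(p(e)), p(m(p(p(e)), m(p(p(e)), p(e), e), e)), m(p(p(e)), e, e)), e, e)  →  m(m(p(p(e)), p(m(p(p(e)), p(e), e)), m(p(p(e)), e, e)), e, e)   [R3 at 1.2.1]
3. m(m(p(p(e)), p(m(p(p(e)), p(e), e)), m(p(p(e)), e, e)), e, e)  →  m(m(p(p(e)), p(p(e)), m(p(p(e)), e, e)), e, e)   [R3 at 1.2.1]
4. m(m(p(p(e)), p(p(e)), m(p(p(e)), e, e)), e, e)  →  m(m(p(p(e)), p(p(e)), e), e, e)   [R3 at 1.3]
5. m(m(p(p(e)), p(p(e)), e), e, e)  →  m(p(p(e)), e, e)   [R3 at 1]
6. m(p(p(e)), e, e)  →  e   [R3 at ε]

e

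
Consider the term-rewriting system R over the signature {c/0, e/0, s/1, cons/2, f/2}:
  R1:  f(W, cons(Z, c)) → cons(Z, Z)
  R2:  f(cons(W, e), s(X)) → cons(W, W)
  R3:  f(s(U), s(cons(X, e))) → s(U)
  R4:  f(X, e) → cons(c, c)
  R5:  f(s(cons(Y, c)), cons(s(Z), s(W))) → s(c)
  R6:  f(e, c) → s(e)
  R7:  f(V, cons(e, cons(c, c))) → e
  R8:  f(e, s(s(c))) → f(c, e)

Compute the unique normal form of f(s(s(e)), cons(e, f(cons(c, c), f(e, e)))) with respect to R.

1. f(s(s(e)), cons(e, f(cons(c, c), f(e, e))))  →  f(s(s(e)), cons(e, f(cons(c, c), cons(c, c))))   [R4 at 2.2.2]
2. f(s(s(e)), cons(e, f(cons(c, c), cons(c, c))))  →  f(s(s(e)), cons(e, cons(c, c)))   [R1 at 2.2]
3. f(s(s(e)), cons(e, cons(c, c)))  →  e   [R7 at ε]

e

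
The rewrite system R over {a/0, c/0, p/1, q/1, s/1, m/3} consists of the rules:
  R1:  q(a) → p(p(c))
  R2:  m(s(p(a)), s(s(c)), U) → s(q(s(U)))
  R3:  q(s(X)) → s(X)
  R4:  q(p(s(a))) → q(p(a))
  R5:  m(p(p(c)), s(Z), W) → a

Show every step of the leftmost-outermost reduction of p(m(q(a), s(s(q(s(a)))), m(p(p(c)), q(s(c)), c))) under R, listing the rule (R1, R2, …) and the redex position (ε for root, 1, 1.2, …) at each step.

1. p(m(q(a), s(s(q(s(a)))), m(p(p(c)), q(s(c)), c)))  →  p(m(p(p(c)), s(s(q(s(a)))), m(p(p(c)), q(s(c)), c)))   [R1 at 1.1]
2. p(m(p(p(c)), s(s(q(s(a)))), m(p(p(c)), q(s(c)), c)))  →  p(a)   [R5 at 1]

p(a)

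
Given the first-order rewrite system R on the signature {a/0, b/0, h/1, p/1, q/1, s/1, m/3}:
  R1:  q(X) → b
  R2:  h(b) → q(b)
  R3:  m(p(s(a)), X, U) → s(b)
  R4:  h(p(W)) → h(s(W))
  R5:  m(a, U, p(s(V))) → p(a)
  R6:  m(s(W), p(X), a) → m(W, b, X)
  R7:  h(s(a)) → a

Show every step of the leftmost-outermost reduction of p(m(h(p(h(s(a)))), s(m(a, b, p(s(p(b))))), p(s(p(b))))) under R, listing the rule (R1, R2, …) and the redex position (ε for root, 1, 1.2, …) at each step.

1. p(m(h(p(h(s(a)))), s(m(a, b, p(s(p(b))))), p(s(p(b)))))  →  p(m(h(s(h(s(a)))), s(m(a, b, p(s(p(b))))), p(s(p(b)))))   [R4 at 1.1]
2. p(m(h(s(h(s(a)))), s(m(a, b, p(s(p(b))))), p(s(p(b)))))  →  p(m(h(s(a)), s(m(a, b, p(s(p(b))))), p(s(p(b)))))   [R7 at 1.1.1.1]
3. p(m(h(s(a)), s(m(a, b, p(s(p(b))))), p(s(p(b)))))  →  p(m(a, s(m(a, b, p(s(p(b))))), p(s(p(b)))))   [R7 at 1.1]
4. p(m(a, s(m(a, b, p(s(p(b))))), p(s(p(b)))))  →  p(p(a))   [R5 at 1]

p(p(a))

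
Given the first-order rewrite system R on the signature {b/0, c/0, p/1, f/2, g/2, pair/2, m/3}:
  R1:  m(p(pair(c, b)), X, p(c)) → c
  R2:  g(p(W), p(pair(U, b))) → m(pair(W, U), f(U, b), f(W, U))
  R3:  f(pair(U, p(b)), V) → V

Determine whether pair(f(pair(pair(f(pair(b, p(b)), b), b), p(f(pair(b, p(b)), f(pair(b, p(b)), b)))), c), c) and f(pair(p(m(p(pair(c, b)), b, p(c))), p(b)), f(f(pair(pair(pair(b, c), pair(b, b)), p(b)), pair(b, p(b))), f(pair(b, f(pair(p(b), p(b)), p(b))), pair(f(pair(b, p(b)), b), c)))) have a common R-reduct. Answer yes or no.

Reduce t₁ = pair(f(pair(pair(f(pair(b, p(b)), b), b), p(f(pair(b, p(b)), f(pair(b, p(b)), b)))), c), c):
1. pair(f(pair(pair(f(pair(b, p(b)), b), b), p(f(pair(b, p(b)), f(pair(b, p(b)), b)))), c), c)  →  pair(f(pair(pair(b, b), p(f(pair(b, p(b)), f(pair(b, p(b)), b)))), c), c)   [R3 at 1.1.1.1]
2. pair(f(pair(pair(b, b), p(f(pair(b, p(b)), f(pair(b, p(b)), b)))), c), c)  →  pair(f(pair(pair(b, b), p(f(pair(b, p(b)), b))), c), c)   [R3 at 1.1.2.1]
3. pair(f(pair(pair(b, b), p(f(pair(b, p(b)), b))), c), c)  →  pair(f(pair(pair(b, b), p(b)), c), c)   [R3 at 1.1.2.1]
4. pair(f(pair(pair(b, b), p(b)), c), c)  →  pair(c, c)   [R3 at 1]

Reduce t₂ = f(pair(p(m(p(pair(c, b)), b, p(c))), p(b)), f(f(pair(pair(pair(b, c), pair(b, b)), p(b)), pair(b, p(b))), f(pair(b, f(pair(p(b), p(b)), p(b))), pair(f(pair(b, p(b)), b), c)))):
1. f(pair(p(m(p(pair(c, b)), b, p(c))), p(b)), f(f(pair(pair(pair(b, c), pair(b, b)), p(b)), pair(b, p(b))), f(pair(b, f(pair(p(b), p(b)), p(b))), pair(f(pair(b, p(b)), b), c))))  →  f(f(pair(pair(pair(b, c), pair(b, b)), p(b)), pair(b, p(b))), f(pair(b, f(pair(p(b), p(b)), p(b))), pair(f(pair(b, p(b)), b), c)))   [R3 at ε]
2. f(f(pair(pair(pair(b, c), pair(b, b)), p(b)), pair(b, p(b))), f(pair(b, f(pair(p(b), p(b)), p(b))), pair(f(pair(b, p(b)), b), c)))  →  f(pair(b, p(b)), f(pair(b, f(pair(p(b), p(b)), p(b))), pair(f(pair(b, p(b)), b), c)))   [R3 at 1]
3. f(pair(b, p(b)), f(pair(b, f(pair(p(b), p(b)), p(b))), pair(f(pair(b, p(b)), b), c)))  →  f(pair(b, f(pair(p(b), p(b)), p(b))), pair(f(pair(b, p(b)), b), c))   [R3 at ε]
4. f(pair(b, f(pair(p(b), p(b)), p(b))), pair(f(pair(b, p(b)), b), c))  →  f(pair(b, p(b)), pair(f(pair(b, p(b)), b), c))   [R3 at 1.2]
5. f(pair(b, p(b)), pair(f(pair(b, p(b)), b), c))  →  pair(f(pair(b, p(b)), b), c)   [R3 at ε]
6. pair(f(pair(b, p(b)), b), c)  →  pair(b, c)   [R3 at 1]

no — NF(t₁) = pair(c, c), NF(t₂) = pair(b, c)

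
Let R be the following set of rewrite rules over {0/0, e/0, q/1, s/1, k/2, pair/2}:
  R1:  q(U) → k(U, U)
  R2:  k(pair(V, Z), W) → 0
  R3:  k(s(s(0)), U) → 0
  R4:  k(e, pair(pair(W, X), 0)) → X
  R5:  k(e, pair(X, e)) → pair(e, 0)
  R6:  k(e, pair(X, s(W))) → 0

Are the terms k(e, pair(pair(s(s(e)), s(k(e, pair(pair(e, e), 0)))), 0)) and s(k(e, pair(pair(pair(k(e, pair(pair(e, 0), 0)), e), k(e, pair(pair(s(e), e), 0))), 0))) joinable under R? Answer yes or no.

Reduce t₁ = k(e, pair(pair(s(s(e)), s(k(e, pair(pair(e, e), 0)))), 0)):
1. k(e, pair(pair(s(s(e)), s(k(e, pair(pair(e, e), 0)))), 0))  →  s(k(e, pair(pair(e, e), 0)))   [R4 at ε]
2. s(k(e, pair(pair(e, e), 0)))  →  s(e)   [R4 at 1]

Reduce t₂ = s(k(e, pair(pair(pair(k(e, pair(pair(e, 0), 0)), e), k(e, pair(pair(s(e), e), 0))), 0))):
1. s(k(e, pair(pair(pair(k(e, pair(pair(e, 0), 0)), e), k(e, pair(pair(s(e), e), 0))), 0)))  →  s(k(e, pair(pair(s(e), e), 0)))   [R4 at 1]
2. s(k(e, pair(pair(s(e), e), 0)))  →  s(e)   [R4 at 1]

yes — NF(t₁) = s(e), NF(t₂) = s(e)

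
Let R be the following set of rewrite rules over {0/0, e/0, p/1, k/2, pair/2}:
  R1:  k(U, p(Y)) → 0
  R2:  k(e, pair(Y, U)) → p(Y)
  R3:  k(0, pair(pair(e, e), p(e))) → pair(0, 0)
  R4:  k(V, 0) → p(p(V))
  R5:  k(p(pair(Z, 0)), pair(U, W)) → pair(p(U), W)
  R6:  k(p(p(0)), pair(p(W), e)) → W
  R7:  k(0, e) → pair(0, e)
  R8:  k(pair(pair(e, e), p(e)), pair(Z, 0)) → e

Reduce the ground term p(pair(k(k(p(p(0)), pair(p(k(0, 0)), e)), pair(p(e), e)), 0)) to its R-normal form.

p(pair(e, 0))

1. p(pair(k(k(p(p(0)), pair(p(k(0, 0)), e)), pair(p(e), e)), 0))  →  p(pair(k(k(0, 0), pair(p(e), e)), 0))   [R6 at 1.1.1]
2. p(pair(k(k(0, 0), pair(p(e), e)), 0))  →  p(pair(k(p(p(0)), pair(p(e), e)), 0))   [R4 at 1.1.1]
3. p(pair(k(p(p(0)), pair(p(e), e)), 0))  →  p(pair(e, 0))   [R6 at 1.1]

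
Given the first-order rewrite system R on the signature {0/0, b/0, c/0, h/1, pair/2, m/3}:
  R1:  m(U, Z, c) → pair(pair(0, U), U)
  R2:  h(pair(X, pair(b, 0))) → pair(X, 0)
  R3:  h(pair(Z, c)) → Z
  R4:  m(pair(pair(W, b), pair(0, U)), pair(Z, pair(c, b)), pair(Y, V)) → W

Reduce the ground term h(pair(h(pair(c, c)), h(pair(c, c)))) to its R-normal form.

c

1. h(pair(h(pair(c, c)), h(pair(c, c))))  →  h(pair(c, h(pair(c, c))))   [R3 at 1.1]
2. h(pair(c, h(pair(c, c))))  →  h(pair(c, c))   [R3 at 1.2]
3. h(pair(c, c))  →  c   [R3 at ε]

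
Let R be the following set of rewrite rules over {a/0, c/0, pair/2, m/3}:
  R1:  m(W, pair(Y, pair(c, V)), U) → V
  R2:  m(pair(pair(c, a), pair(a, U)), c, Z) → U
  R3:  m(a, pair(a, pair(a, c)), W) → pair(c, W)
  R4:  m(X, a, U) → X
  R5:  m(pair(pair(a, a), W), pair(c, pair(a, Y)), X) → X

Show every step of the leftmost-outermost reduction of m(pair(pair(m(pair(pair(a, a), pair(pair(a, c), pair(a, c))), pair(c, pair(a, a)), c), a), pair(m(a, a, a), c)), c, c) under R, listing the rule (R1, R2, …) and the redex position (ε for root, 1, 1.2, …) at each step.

1. m(pair(pair(m(pair(pair(a, a), pair(pair(a, c), pair(a, c))), pair(c, pair(a, a)), c), a), pair(m(a, a, a), c)), c, c)  →  m(pair(pair(c, a), pair(m(a, a, a), c)), c, c)   [R5 at 1.1.1]
2. m(pair(pair(c, a), pair(m(a, a, a), c)), c, c)  →  m(pair(pair(c, a), pair(a, c)), c, c)   [R4 at 1.2.1]
3. m(pair(pair(c, a), pair(a, c)), c, c)  →  c   [R2 at ε]

c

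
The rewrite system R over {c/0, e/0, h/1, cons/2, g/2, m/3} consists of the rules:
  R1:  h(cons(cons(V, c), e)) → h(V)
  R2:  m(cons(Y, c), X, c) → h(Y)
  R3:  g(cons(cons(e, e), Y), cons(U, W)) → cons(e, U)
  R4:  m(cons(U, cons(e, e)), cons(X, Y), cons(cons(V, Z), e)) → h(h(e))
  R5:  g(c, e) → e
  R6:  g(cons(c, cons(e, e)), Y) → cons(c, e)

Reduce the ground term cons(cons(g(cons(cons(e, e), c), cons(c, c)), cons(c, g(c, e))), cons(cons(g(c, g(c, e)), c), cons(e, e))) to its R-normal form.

cons(cons(cons(e, c), cons(c, e)), cons(cons(e, c), cons(e, e)))

1. cons(cons(g(cons(cons(e, e), c), cons(c, c)), cons(c, g(c, e))), cons(cons(g(c, g(c, e)), c), cons(e, e)))  →  cons(cons(cons(e, c), cons(c, g(c, e))), cons(cons(g(c, g(c, e)), c), cons(e, e)))   [R3 at 1.1]
2. cons(cons(cons(e, c), cons(c, g(c, e))), cons(cons(g(c, g(c, e)), c), cons(e, e)))  →  cons(cons(cons(e, c), cons(c, e)), cons(cons(g(c, g(c, e)), c), cons(e, e)))   [R5 at 1.2.2]
3. cons(cons(cons(e, c), cons(c, e)), cons(cons(g(c, g(c, e)), c), cons(e, e)))  →  cons(cons(cons(e, c), cons(c, e)), cons(cons(g(c, e), c), cons(e, e)))   [R5 at 2.1.1.2]
4. cons(cons(cons(e, c), cons(c, e)), cons(cons(g(c, e), c), cons(e, e)))  →  cons(cons(cons(e, c), cons(c, e)), cons(cons(e, c), cons(e, e)))   [R5 at 2.1.1]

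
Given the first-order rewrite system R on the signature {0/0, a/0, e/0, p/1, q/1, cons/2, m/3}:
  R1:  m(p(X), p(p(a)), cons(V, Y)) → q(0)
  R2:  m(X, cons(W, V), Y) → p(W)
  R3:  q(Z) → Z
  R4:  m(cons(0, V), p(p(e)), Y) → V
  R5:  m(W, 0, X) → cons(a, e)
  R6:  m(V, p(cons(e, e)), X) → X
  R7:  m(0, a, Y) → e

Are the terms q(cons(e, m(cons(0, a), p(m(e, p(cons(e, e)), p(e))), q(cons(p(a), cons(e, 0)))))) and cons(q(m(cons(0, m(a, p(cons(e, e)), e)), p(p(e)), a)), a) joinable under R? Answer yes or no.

Reduce t₁ = q(cons(e, m(cons(0, a), p(m(e, p(cons(e, e)), p(e))), q(cons(p(a), cons(e, 0)))))):
1. q(cons(e, m(cons(0, a), p(m(e, p(cons(e, e)), p(e))), q(cons(p(a), cons(e, 0))))))  →  cons(e, m(cons(0, a), p(m(e, p(cons(e, e)), p(e))), q(cons(p(a), cons(e, 0)))))   [R3 at ε]
2. cons(e, m(cons(0, a), p(m(e, p(cons(e, e)), p(e))), q(cons(p(a), cons(e, 0)))))  →  cons(e, m(cons(0, a), p(p(e)), q(cons(p(a), cons(e, 0)))))   [R6 at 2.2.1]
3. cons(e, m(cons(0, a), p(p(e)), q(cons(p(a), cons(e, 0)))))  →  cons(e, a)   [R4 at 2]

Reduce t₂ = cons(q(m(cons(0, m(a, p(cons(e, e)), e)), p(p(e)), a)), a):
1. cons(q(m(cons(0, m(a, p(cons(e, e)), e)), p(p(e)), a)), a)  →  cons(m(cons(0, m(a, p(cons(e, e)), e)), p(p(e)), a), a)   [R3 at 1]
2. cons(m(cons(0, m(a, p(cons(e, e)), e)), p(p(e)), a), a)  →  cons(m(a, p(cons(e, e)), e), a)   [R4 at 1]
3. cons(m(a, p(cons(e, e)), e), a)  →  cons(e, a)   [R6 at 1]

yes — NF(t₁) = cons(e, a), NF(t₂) = cons(e, a)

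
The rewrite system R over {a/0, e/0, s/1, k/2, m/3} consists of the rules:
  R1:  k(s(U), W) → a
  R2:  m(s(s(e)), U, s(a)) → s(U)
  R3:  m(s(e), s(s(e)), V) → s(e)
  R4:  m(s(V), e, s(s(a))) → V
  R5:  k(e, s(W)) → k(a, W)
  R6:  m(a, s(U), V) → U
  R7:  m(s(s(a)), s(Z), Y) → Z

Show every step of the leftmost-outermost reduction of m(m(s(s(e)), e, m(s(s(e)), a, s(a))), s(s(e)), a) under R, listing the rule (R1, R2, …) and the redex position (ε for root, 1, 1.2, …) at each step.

s(e)

1. m(m(s(s(e)), e, m(s(s(e)), a, s(a))), s(s(e)), a)  →  m(m(s(s(e)), e, s(a)), s(s(e)), a)   [R2 at 1.3]
2. m(m(s(s(e)), e, s(a)), s(s(e)), a)  →  m(s(e), s(s(e)), a)   [R2 at 1]
3. m(s(e), s(s(e)), a)  →  s(e)   [R3 at ε]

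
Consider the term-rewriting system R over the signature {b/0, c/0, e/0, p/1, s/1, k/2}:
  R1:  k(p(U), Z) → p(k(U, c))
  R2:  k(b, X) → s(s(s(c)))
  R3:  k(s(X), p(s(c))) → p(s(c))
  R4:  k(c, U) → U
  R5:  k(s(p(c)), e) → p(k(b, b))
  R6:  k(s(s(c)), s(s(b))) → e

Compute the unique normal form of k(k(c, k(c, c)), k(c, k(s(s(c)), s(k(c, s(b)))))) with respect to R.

1. k(k(c, k(c, c)), k(c, k(s(s(c)), s(k(c, s(b))))))  →  k(k(c, c), k(c, k(s(s(c)), s(k(c, s(b))))))   [R4 at 1]
2. k(k(c, c), k(c, k(s(s(c)), s(k(c, s(b))))))  →  k(c, k(c, k(s(s(c)), s(k(c, s(b))))))   [R4 at 1]
3. k(c, k(c, k(s(s(c)), s(k(c, s(b))))))  →  k(c, k(s(s(c)), s(k(c, s(b)))))   [R4 at ε]
4. k(c, k(s(s(c)), s(k(c, s(b)))))  →  k(s(s(c)), s(k(c, s(b))))   [R4 at ε]
5. k(s(s(c)), s(k(c, s(b))))  →  k(s(s(c)), s(s(b)))   [R4 at 2.1]
6. k(s(s(c)), s(s(b)))  →  e   [R6 at ε]

e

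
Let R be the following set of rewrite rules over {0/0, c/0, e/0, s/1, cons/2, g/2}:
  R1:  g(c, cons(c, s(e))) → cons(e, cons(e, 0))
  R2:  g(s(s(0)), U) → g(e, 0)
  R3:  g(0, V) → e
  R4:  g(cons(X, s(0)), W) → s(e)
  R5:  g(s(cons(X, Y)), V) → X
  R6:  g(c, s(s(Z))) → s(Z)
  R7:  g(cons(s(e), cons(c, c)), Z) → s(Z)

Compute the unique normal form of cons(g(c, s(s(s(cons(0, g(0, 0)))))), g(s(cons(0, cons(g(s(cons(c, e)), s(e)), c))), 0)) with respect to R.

cons(s(s(cons(0, e))), 0)

1. cons(g(c, s(s(s(cons(0, g(0, 0)))))), g(s(cons(0, cons(g(s(cons(c, e)), s(e)), c))), 0))  →  cons(s(s(cons(0, g(0, 0)))), g(s(cons(0, cons(g(s(cons(c, e)), s(e)), c))), 0))   [R6 at 1]
2. cons(s(s(cons(0, g(0, 0)))), g(s(cons(0, cons(g(s(cons(c, e)), s(e)), c))), 0))  →  cons(s(s(cons(0, e))), g(s(cons(0, cons(g(s(cons(c, e)), s(e)), c))), 0))   [R3 at 1.1.1.2]
3. cons(s(s(cons(0, e))), g(s(cons(0, cons(g(s(cons(c, e)), s(e)), c))), 0))  →  cons(s(s(cons(0, e))), 0)   [R5 at 2]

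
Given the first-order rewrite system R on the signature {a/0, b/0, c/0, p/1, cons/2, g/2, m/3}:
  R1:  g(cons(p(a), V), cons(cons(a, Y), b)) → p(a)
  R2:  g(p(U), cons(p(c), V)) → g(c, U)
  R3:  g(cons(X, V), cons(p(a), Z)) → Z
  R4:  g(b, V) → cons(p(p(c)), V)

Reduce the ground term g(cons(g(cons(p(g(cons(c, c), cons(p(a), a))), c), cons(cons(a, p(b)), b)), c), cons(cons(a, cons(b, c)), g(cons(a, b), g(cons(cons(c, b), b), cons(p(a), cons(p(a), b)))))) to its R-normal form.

1. g(cons(g(cons(p(g(cons(c, c), cons(p(a), a))), c), cons(cons(a, p(b)), b)), c), cons(cons(a, cons(b, c)), g(cons(a, b), g(cons(cons(c, b), b), cons(p(a), cons(p(a), b))))))  →  g(cons(g(cons(p(a), c), cons(cons(a, p(b)), b)), c), cons(cons(a, cons(b, c)), g(cons(a, b), g(cons(cons(c, b), b), cons(p(a), cons(p(a), b))))))   [R3 at 1.1.1.1.1]
2. g(cons(g(cons(p(a), c), cons(cons(a, p(b)), b)), c), cons(cons(a, cons(b, c)), g(cons(a, b), g(cons(cons(c, b), b), cons(p(a), cons(p(a), b))))))  →  g(cons(p(a), c), cons(cons(a, cons(b, c)), g(cons(a, b), g(cons(cons(c, b), b), cons(p(a), cons(p(a), b))))))   [R1 at 1.1]
3. g(cons(p(a), c), cons(cons(a, cons(b, c)), g(cons(a, b), g(cons(cons(c, b), b), cons(p(a), cons(p(a), b))))))  →  g(cons(p(a), c), cons(cons(a, cons(b, c)), g(cons(a, b), cons(p(a), b))))   [R3 at 2.2.2]
4. g(cons(p(a), c), cons(cons(a, cons(b, c)), g(cons(a, b), cons(p(a), b))))  →  g(cons(p(a), c), cons(cons(a, cons(b, c)), b))   [R3 at 2.2]
5. g(cons(p(a), c), cons(cons(a, cons(b, c)), b))  →  p(a)   [R1 at ε]

p(a)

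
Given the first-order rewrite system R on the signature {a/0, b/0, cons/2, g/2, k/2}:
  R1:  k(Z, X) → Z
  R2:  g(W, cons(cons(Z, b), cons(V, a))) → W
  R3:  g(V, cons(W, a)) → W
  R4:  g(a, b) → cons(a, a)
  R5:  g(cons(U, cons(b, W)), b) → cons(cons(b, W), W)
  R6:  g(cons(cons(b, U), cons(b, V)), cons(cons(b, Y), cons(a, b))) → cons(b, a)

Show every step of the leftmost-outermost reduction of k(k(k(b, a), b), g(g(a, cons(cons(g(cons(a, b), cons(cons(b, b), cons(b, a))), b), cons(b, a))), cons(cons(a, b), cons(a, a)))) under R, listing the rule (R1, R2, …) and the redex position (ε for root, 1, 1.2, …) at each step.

b

1. k(k(k(b, a), b), g(g(a, cons(cons(g(cons(a, b), cons(cons(b, b), cons(b, a))), b), cons(b, a))), cons(cons(a, b), cons(a, a))))  →  k(k(b, a), b)   [R1 at ε]
2. k(k(b, a), b)  →  k(b, a)   [R1 at ε]
3. k(b, a)  →  b   [R1 at ε]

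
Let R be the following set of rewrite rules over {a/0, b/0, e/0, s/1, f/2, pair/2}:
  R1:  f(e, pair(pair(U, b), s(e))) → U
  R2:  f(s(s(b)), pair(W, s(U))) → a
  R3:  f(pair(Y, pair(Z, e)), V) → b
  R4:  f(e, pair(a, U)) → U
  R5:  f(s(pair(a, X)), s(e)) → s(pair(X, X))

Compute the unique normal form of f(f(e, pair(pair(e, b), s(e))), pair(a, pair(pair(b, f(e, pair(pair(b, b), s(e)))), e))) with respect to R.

1. f(f(e, pair(pair(e, b), s(e))), pair(a, pair(pair(b, f(e, pair(pair(b, b), s(e)))), e)))  →  f(e, pair(a, pair(pair(b, f(e, pair(pair(b, b), s(e)))), e)))   [R1 at 1]
2. f(e, pair(a, pair(pair(b, f(e, pair(pair(b, b), s(e)))), e)))  →  pair(pair(b, f(e, pair(pair(b, b), s(e)))), e)   [R4 at ε]
3. pair(pair(b, f(e, pair(pair(b, b), s(e)))), e)  →  pair(pair(b, b), e)   [R1 at 1.2]

pair(pair(b, b), e)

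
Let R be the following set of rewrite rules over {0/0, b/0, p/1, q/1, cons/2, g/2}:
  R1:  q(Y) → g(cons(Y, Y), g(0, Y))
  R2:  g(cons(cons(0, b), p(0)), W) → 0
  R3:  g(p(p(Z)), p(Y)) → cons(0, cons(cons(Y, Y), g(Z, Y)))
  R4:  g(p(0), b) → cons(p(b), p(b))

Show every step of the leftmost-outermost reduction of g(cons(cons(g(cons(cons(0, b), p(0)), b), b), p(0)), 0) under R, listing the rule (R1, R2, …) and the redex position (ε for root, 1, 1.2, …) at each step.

1. g(cons(cons(g(cons(cons(0, b), p(0)), b), b), p(0)), 0)  →  g(cons(cons(0, b), p(0)), 0)   [R2 at 1.1.1]
2. g(cons(cons(0, b), p(0)), 0)  →  0   [R2 at ε]

0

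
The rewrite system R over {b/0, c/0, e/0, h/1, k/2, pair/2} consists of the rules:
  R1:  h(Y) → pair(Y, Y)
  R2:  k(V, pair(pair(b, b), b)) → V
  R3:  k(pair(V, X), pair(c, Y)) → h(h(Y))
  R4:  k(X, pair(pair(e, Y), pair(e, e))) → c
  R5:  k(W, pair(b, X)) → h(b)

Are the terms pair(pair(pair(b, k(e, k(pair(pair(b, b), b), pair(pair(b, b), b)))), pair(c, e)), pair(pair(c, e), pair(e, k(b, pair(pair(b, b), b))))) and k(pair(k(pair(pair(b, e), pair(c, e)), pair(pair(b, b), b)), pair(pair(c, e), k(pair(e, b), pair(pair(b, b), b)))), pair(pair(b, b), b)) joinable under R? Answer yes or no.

Reduce t₁ = pair(pair(pair(b, k(e, k(pair(pair(b, b), b), pair(pair(b, b), b)))), pair(c, e)), pair(pair(c, e), pair(e, k(b, pair(pair(b, b), b))))):
1. pair(pair(pair(b, k(e, k(pair(pair(b, b), b), pair(pair(b, b), b)))), pair(c, e)), pair(pair(c, e), pair(e, k(b, pair(pair(b, b), b)))))  →  pair(pair(pair(b, k(e, pair(pair(b, b), b))), pair(c, e)), pair(pair(c, e), pair(e, k(b, pair(pair(b, b), b)))))   [R2 at 1.1.2.2]
2. pair(pair(pair(b, k(e, pair(pair(b, b), b))), pair(c, e)), pair(pair(c, e), pair(e, k(b, pair(pair(b, b), b)))))  →  pair(pair(pair(b, e), pair(c, e)), pair(pair(c, e), pair(e, k(b, pair(pair(b, b), b)))))   [R2 at 1.1.2]
3. pair(pair(pair(b, e), pair(c, e)), pair(pair(c, e), pair(e, k(b, pair(pair(b, b), b)))))  →  pair(pair(pair(b, e), pair(c, e)), pair(pair(c, e), pair(e, b)))   [R2 at 2.2.2]

Reduce t₂ = k(pair(k(pair(pair(b, e), pair(c, e)), pair(pair(b, b), b)), pair(pair(c, e), k(pair(e, b), pair(pair(b, b), b)))), pair(pair(b, b), b)):
1. k(pair(k(pair(pair(b, e), pair(c, e)), pair(pair(b, b), b)), pair(pair(c, e), k(pair(e, b), pair(pair(b, b), b)))), pair(pair(b, b), b))  →  pair(k(pair(pair(b, e), pair(c, e)), pair(pair(b, b), b)), pair(pair(c, e), k(pair(e, b), pair(pair(b, b), b))))   [R2 at ε]
2. pair(k(pair(pair(b, e), pair(c, e)), pair(pair(b, b), b)), pair(pair(c, e), k(pair(e, b), pair(pair(b, b), b))))  →  pair(pair(pair(b, e), pair(c, e)), pair(pair(c, e), k(pair(e, b), pair(pair(b, b), b))))   [R2 at 1]
3. pair(pair(pair(b, e), pair(c, e)), pair(pair(c, e), k(pair(e, b), pair(pair(b, b), b))))  →  pair(pair(pair(b, e), pair(c, e)), pair(pair(c, e), pair(e, b)))   [R2 at 2.2]

yes — NF(t₁) = pair(pair(pair(b, e), pair(c, e)), pair(pair(c, e), pair(e, b))), NF(t₂) = pair(pair(pair(b, e), pair(c, e)), pair(pair(c, e), pair(e, b)))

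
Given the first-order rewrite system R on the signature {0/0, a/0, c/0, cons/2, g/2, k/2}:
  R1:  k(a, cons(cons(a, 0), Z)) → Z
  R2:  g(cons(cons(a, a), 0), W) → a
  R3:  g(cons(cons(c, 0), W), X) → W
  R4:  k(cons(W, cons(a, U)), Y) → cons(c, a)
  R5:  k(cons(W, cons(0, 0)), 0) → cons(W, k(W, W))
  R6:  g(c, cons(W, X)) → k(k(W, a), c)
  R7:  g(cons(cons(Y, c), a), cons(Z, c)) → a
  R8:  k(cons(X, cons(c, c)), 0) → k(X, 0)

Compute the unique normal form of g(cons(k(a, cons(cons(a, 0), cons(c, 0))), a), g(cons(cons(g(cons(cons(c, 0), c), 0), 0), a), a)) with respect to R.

a

1. g(cons(k(a, cons(cons(a, 0), cons(c, 0))), a), g(cons(cons(g(cons(cons(c, 0), c), 0), 0), a), a))  →  g(cons(cons(c, 0), a), g(cons(cons(g(cons(cons(c, 0), c), 0), 0), a), a))   [R1 at 1.1]
2. g(cons(cons(c, 0), a), g(cons(cons(g(cons(cons(c, 0), c), 0), 0), a), a))  →  a   [R3 at ε]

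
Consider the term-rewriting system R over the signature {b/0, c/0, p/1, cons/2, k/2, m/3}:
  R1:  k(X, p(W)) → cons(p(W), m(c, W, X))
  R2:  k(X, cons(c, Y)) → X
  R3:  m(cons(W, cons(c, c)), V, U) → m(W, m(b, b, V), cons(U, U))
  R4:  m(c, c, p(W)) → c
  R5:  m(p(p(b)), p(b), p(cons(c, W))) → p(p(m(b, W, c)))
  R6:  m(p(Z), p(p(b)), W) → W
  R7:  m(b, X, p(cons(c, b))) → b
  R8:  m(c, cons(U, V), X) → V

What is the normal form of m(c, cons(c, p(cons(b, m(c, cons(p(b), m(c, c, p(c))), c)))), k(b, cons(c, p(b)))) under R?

1. m(c, cons(c, p(cons(b, m(c, cons(p(b), m(c, c, p(c))), c)))), k(b, cons(c, p(b))))  →  p(cons(b, m(c, cons(p(b), m(c, c, p(c))), c)))   [R8 at ε]
2. p(cons(b, m(c, cons(p(b), m(c, c, p(c))), c)))  →  p(cons(b, m(c, c, p(c))))   [R8 at 1.2]
3. p(cons(b, m(c, c, p(c))))  →  p(cons(b, c))   [R4 at 1.2]

p(cons(b, c))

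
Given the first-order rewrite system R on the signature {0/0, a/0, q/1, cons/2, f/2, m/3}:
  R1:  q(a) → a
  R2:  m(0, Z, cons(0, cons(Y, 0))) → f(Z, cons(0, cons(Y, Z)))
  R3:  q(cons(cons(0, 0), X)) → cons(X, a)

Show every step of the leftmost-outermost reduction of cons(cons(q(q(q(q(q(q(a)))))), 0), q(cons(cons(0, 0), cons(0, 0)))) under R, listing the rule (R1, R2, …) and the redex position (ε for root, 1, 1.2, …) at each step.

cons(cons(a, 0), cons(cons(0, 0), a))

1. cons(cons(q(q(q(q(q(q(a)))))), 0), q(cons(cons(0, 0), cons(0, 0))))  →  cons(cons(q(q(q(q(q(a))))), 0), q(cons(cons(0, 0), cons(0, 0))))   [R1 at 1.1.1.1.1.1.1]
2. cons(cons(q(q(q(q(q(a))))), 0), q(cons(cons(0, 0), cons(0, 0))))  →  cons(cons(q(q(q(q(a)))), 0), q(cons(cons(0, 0), cons(0, 0))))   [R1 at 1.1.1.1.1.1]
3. cons(cons(q(q(q(q(a)))), 0), q(cons(cons(0, 0), cons(0, 0))))  →  cons(cons(q(q(q(a))), 0), q(cons(cons(0, 0), cons(0, 0))))   [R1 at 1.1.1.1.1]
4. cons(cons(q(q(q(a))), 0), q(cons(cons(0, 0), cons(0, 0))))  →  cons(cons(q(q(a)), 0), q(cons(cons(0, 0), cons(0, 0))))   [R1 at 1.1.1.1]
5. cons(cons(q(q(a)), 0), q(cons(cons(0, 0), cons(0, 0))))  →  cons(cons(q(a), 0), q(cons(cons(0, 0), cons(0, 0))))   [R1 at 1.1.1]
6. cons(cons(q(a), 0), q(cons(cons(0, 0), cons(0, 0))))  →  cons(cons(a, 0), q(cons(cons(0, 0), cons(0, 0))))   [R1 at 1.1]
7. cons(cons(a, 0), q(cons(cons(0, 0), cons(0, 0))))  →  cons(cons(a, 0), cons(cons(0, 0), a))   [R3 at 2]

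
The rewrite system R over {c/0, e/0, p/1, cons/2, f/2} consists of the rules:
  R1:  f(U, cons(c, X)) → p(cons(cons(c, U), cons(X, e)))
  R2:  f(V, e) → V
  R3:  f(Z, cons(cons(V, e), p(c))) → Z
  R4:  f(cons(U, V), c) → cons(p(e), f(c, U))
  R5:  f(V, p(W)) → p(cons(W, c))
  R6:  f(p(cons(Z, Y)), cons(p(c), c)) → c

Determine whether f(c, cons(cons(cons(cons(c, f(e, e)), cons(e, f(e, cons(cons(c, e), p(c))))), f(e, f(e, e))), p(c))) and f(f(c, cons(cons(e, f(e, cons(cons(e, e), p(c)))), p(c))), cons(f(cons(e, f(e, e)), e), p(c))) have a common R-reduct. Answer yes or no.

yes — NF(t₁) = c, NF(t₂) = c

Reduce t₁ = f(c, cons(cons(cons(cons(c, f(e, e)), cons(e, f(e, cons(cons(c, e), p(c))))), f(e, f(e, e))), p(c))):
1. f(c, cons(cons(cons(cons(c, f(e, e)), cons(e, f(e, cons(cons(c, e), p(c))))), f(e, f(e, e))), p(c)))  →  f(c, cons(cons(cons(cons(c, e), cons(e, f(e, cons(cons(c, e), p(c))))), f(e, f(e, e))), p(c)))   [R2 at 2.1.1.1.2]
2. f(c, cons(cons(cons(cons(c, e), cons(e, f(e, cons(cons(c, e), p(c))))), f(e, f(e, e))), p(c)))  →  f(c, cons(cons(cons(cons(c, e), cons(e, e)), f(e, f(e, e))), p(c)))   [R3 at 2.1.1.2.2]
3. f(c, cons(cons(cons(cons(c, e), cons(e, e)), f(e, f(e, e))), p(c)))  →  f(c, cons(cons(cons(cons(c, e), cons(e, e)), f(e, e)), p(c)))   [R2 at 2.1.2.2]
4. f(c, cons(cons(cons(cons(c, e), cons(e, e)), f(e, e)), p(c)))  →  f(c, cons(cons(cons(cons(c, e), cons(e, e)), e), p(c)))   [R2 at 2.1.2]
5. f(c, cons(cons(cons(cons(c, e), cons(e, e)), e), p(c)))  →  c   [R3 at ε]

Reduce t₂ = f(f(c, cons(cons(e, f(e, cons(cons(e, e), p(c)))), p(c))), cons(f(cons(e, f(e, e)), e), p(c))):
1. f(f(c, cons(cons(e, f(e, cons(cons(e, e), p(c)))), p(c))), cons(f(cons(e, f(e, e)), e), p(c)))  →  f(f(c, cons(cons(e, e), p(c))), cons(f(cons(e, f(e, e)), e), p(c)))   [R3 at 1.2.1.2]
2. f(f(c, cons(cons(e, e), p(c))), cons(f(cons(e, f(e, e)), e), p(c)))  →  f(c, cons(f(cons(e, f(e, e)), e), p(c)))   [R3 at 1]
3. f(c, cons(f(cons(e, f(e, e)), e), p(c)))  →  f(c, cons(cons(e, f(e, e)), p(c)))   [R2 at 2.1]
4. f(c, cons(cons(e, f(e, e)), p(c)))  →  f(c, cons(cons(e, e), p(c)))   [R2 at 2.1.2]
5. f(c, cons(cons(e, e), p(c)))  →  c   [R3 at ε]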